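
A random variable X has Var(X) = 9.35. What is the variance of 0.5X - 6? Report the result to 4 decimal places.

2.3375

Var(0.5X - 6) = (0.5)²·Var(X) = 0.25·9.35 = 2.3375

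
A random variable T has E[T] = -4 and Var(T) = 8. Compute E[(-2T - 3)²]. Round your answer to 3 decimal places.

E[-2T - 3] = -2·-4 − 3 = 5
Var(-2T - 3) = (-2)²·8 = 32
E[(-2T - 3)²] = Var((-2T - 3)) + (E[(-2T - 3)])² = 32 + (5)² = 57

57.000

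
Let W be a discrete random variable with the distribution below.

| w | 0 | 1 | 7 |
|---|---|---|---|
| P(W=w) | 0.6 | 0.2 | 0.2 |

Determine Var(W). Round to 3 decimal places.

7.440

E[W] = (0)(0.6) + (1)(0.2) + (7)(0.2) = 1.6
E[W²] = (0)²(0.6) + (1)²(0.2) + (7)²(0.2) = 10
Var(W) = E[W²] − (E[W])² = 10 − (1.6)² = 7.44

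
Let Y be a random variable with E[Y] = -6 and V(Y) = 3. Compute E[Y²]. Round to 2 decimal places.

39.00

E[Y²] = V(Y) + (E[Y])² = 3 + (-6)² = 39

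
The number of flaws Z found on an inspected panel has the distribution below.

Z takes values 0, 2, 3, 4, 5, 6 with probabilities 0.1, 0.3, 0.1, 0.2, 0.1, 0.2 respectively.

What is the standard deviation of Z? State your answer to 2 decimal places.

1.85

E[Z] = (0)(0.1) + (2)(0.3) + (3)(0.1) + (4)(0.2) + (5)(0.1) + (6)(0.2) = 3.4
E[Z²] = (0)²(0.1) + (2)²(0.3) + (3)²(0.1) + (4)²(0.2) + (5)²(0.1) + (6)²(0.2) = 15
V(Z) = E[Z²] − (E[Z])² = 15 − (3.4)² = 3.44
sd(Z) = √3.44 ≈ 1.85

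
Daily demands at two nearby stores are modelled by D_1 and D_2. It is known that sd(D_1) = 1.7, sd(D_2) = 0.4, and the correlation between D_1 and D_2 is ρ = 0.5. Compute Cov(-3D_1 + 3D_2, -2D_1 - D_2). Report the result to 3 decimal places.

15.840

Var(D_1) = (1.7)² = 2.89;  Var(D_2) = (0.4)² = 0.16
Cov(D_1,D_2) = ρ·sd(D_1)·sd(D_2) = 0.5·1.7·0.4 = 0.34
Cov(-3D_1 + 3D_2, -2D_1 - D_2) = (-3)(-2)Var(D_1) + (3)(-1)Var(D_2) + [(-3)(-1) + (3)(-2)]Cov(D_1,D_2)
= 6·2.89 + -3·0.16 + -3·0.34 = 15.84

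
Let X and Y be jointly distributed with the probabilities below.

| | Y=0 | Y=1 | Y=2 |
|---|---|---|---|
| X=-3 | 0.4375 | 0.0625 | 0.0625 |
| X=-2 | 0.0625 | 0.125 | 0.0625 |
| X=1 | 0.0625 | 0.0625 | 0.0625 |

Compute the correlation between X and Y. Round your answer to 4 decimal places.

E[X] = -2,  E[Y] = 0.625
E[XY] = -0.875
Cov(X,Y) = E[XY] − E[X]E[Y] = -0.875 − (-2)(0.625) = 0.375
V(X) = 2.25,  V(Y) = 0.609375
ρ = 0.375 / √(2.25·0.609375) ≈ 0.3203

0.3203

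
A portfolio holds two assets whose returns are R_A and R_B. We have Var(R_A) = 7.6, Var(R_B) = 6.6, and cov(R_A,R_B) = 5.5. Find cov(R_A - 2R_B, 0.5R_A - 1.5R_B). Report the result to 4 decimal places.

9.8500

cov(R_A - 2R_B, 0.5R_A - 1.5R_B) = (1)(0.5)Var(R_A) + (-2)(-1.5)Var(R_B) + [(1)(-1.5) + (-2)(0.5)]cov(R_A,R_B)
= 0.5·7.6 + 3·6.6 + -2.5·5.5 = 9.85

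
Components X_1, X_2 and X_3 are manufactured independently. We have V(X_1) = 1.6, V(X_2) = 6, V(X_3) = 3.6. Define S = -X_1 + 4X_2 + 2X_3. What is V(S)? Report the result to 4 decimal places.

112.0000

By independence, V(S) = (-1)²V(X_1) + (4)²V(X_2) + (2)²V(X_3)
= (-1)²·1.6 + (4)²·6 + (2)²·3.6 = 112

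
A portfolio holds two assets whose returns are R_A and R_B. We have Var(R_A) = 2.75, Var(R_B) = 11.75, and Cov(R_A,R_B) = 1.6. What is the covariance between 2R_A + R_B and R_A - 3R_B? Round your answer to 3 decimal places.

-37.750

Cov(2R_A + R_B, R_A - 3R_B) = (2)(1)Var(R_A) + (1)(-3)Var(R_B) + [(2)(-3) + (1)(1)]Cov(R_A,R_B)
= 2·2.75 + -3·11.75 + -5·1.6 = -37.75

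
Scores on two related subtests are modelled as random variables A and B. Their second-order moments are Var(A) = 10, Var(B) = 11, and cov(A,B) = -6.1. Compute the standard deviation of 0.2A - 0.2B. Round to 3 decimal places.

Var(0.2A - 0.2B) = (0.2)²·Var(A) + (-0.2)²·Var(B) + 2·(0.2)·(-0.2)·cov(A,B)
= 0.04·10 + 0.04·11 + -0.08·-6.1 = 1.328
sd(0.2A - 0.2B) = √1.328 ≈ 1.152

1.152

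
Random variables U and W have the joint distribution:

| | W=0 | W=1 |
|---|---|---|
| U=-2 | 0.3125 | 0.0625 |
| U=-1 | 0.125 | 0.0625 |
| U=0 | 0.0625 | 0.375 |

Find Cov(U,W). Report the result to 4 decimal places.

E[U] = -0.9375,  E[W] = 0.5
E[UW] = -0.1875
Cov(U,W) = E[UW] − E[U]E[W] = -0.1875 − (-0.9375)(0.5) = 0.28125

0.2813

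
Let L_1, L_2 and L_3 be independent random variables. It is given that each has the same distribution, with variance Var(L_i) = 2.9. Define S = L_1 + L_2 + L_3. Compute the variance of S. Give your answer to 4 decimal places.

8.7000

By independence, Var(S) = (1)²Var(L_1) + (1)²Var(L_2) + (1)²Var(L_3)
= (1)²·2.9 + (1)²·2.9 + (1)²·2.9 = 8.7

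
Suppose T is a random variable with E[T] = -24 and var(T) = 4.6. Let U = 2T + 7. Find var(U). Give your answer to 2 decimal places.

var(2T + 7) = (2)²·var(T) = 4·4.6 = 18.4

18.40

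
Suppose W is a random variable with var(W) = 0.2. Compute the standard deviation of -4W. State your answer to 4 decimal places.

var(-4W) = (-4)²·0.2 = 3.2
SD(-4W) = √3.2 ≈ 1.7889

1.7889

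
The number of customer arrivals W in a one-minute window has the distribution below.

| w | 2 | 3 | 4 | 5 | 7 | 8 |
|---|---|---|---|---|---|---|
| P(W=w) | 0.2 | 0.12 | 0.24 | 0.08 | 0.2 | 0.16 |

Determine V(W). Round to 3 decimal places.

E[W] = (2)(0.2) + (3)(0.12) + (4)(0.24) + (5)(0.08) + (7)(0.2) + (8)(0.16) = 4.8
E[W²] = (2)²(0.2) + (3)²(0.12) + (4)²(0.24) + (5)²(0.08) + (7)²(0.2) + (8)²(0.16) = 27.76
V(W) = E[W²] − (E[W])² = 27.76 − (4.8)² = 4.72

4.720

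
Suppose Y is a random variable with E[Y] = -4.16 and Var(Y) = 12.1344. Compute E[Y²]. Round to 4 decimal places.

E[Y²] = Var(Y) + (E[Y])² = 12.1344 + (-4.16)² = 29.44

29.4400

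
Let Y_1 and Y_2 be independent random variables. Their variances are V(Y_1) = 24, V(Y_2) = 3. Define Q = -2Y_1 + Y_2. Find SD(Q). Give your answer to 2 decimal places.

By independence, V(Q) = (-2)²V(Y_1) + (1)²V(Y_2)
= (-2)²·24 + (1)²·3 = 99
SD(Q) = √99 ≈ 9.95

9.95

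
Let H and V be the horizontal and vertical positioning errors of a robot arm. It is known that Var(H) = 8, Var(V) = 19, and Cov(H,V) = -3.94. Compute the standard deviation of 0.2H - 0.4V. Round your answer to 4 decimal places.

Var(0.2H - 0.4V) = (0.2)²·Var(H) + (-0.4)²·Var(V) + 2·(0.2)·(-0.4)·Cov(H,V)
= 0.04·8 + 0.16·19 + -0.16·-3.94 = 3.9904
sd(0.2H - 0.4V) = √3.9904 ≈ 1.9976

1.9976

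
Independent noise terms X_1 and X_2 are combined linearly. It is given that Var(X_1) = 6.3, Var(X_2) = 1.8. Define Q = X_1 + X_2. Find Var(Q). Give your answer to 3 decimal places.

8.100

By independence, Var(Q) = (1)²Var(X_1) + (1)²Var(X_2)
= (1)²·6.3 + (1)²·1.8 = 8.1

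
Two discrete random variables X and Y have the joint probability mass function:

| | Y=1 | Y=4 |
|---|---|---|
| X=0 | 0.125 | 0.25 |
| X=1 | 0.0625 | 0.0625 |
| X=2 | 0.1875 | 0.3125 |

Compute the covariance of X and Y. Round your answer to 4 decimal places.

E[X] = 1.125,  E[Y] = 2.875
E[XY] = 3.1875
Cov(X,Y) = E[XY] − E[X]E[Y] = 3.1875 − (1.125)(2.875) = -0.046875

-0.0469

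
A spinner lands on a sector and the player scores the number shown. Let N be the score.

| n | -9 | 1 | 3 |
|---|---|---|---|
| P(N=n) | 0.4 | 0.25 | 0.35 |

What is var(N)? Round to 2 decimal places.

E[N] = (-9)(0.4) + (1)(0.25) + (3)(0.35) = -2.3
E[N²] = (-9)²(0.4) + (1)²(0.25) + (3)²(0.35) = 35.8
var(N) = E[N²] − (E[N])² = 35.8 − (-2.3)² = 30.51

30.51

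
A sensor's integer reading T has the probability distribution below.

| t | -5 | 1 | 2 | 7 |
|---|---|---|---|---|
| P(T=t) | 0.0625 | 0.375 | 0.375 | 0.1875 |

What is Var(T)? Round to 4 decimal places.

E[T] = (-5)(0.0625) + (1)(0.375) + (2)(0.375) + (7)(0.1875) = 2.125
E[T²] = (-5)²(0.0625) + (1)²(0.375) + (2)²(0.375) + (7)²(0.1875) = 12.625
Var(T) = E[T²] − (E[T])² = 12.625 − (2.125)² = 8.109375

8.1094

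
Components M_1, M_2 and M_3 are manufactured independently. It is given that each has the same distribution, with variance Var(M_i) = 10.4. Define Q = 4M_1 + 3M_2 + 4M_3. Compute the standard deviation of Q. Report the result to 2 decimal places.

20.65

By independence, Var(Q) = (4)²Var(M_1) + (3)²Var(M_2) + (4)²Var(M_3)
= (4)²·10.4 + (3)²·10.4 + (4)²·10.4 = 426.4
SD(Q) = √426.4 ≈ 20.65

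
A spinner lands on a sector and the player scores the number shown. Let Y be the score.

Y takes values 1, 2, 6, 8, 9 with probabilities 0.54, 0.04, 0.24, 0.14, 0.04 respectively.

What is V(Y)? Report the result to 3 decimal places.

9.008

E[Y] = (1)(0.54) + (2)(0.04) + (6)(0.24) + (8)(0.14) + (9)(0.04) = 3.54
E[Y²] = (1)²(0.54) + (2)²(0.04) + (6)²(0.24) + (8)²(0.14) + (9)²(0.04) = 21.54
V(Y) = E[Y²] − (E[Y])² = 21.54 − (3.54)² = 9.0084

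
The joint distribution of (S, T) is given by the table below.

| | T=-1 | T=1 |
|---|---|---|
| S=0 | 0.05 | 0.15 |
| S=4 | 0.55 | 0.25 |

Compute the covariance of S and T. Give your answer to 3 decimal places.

-0.560

E[S] = 3.2,  E[T] = -0.2
E[ST] = -1.2
Cov(S,T) = E[ST] − E[S]E[T] = -1.2 − (3.2)(-0.2) = -0.56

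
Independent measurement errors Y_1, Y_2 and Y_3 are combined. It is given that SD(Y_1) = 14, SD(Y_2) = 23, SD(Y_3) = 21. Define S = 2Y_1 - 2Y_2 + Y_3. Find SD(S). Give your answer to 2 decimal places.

57.80

V(Y_1) = 196, V(Y_2) = 529, V(Y_3) = 441
By independence, V(S) = (2)²V(Y_1) + (-2)²V(Y_2) + (1)²V(Y_3)
= (2)²·196 + (-2)²·529 + (1)²·441 = 3341
SD(S) = √3341 ≈ 57.80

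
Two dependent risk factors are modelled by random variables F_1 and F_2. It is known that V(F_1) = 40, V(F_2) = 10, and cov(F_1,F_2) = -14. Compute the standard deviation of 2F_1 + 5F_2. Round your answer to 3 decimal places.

11.402

V(2F_1 + 5F_2) = (2)²·V(F_1) + (5)²·V(F_2) + 2·(2)·(5)·cov(F_1,F_2)
= 4·40 + 25·10 + 20·-14 = 130
sd(2F_1 + 5F_2) = √130 ≈ 11.402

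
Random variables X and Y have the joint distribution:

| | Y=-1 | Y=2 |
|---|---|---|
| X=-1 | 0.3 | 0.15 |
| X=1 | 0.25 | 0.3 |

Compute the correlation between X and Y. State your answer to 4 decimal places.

0.2121

E[X] = 0.1,  E[Y] = 0.35
E[XY] = 0.35
Cov(X,Y) = E[XY] − E[X]E[Y] = 0.35 − (0.1)(0.35) = 0.315
Var(X) = 0.99,  Var(Y) = 2.2275
ρ = 0.315 / √(0.99·2.2275) ≈ 0.2121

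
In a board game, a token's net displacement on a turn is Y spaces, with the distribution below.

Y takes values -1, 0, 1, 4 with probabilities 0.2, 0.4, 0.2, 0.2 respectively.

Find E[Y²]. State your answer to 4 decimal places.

E[Y²] = (-1)²(0.2) + (0)²(0.4) + (1)²(0.2) + (4)²(0.2) = 3.6

3.6000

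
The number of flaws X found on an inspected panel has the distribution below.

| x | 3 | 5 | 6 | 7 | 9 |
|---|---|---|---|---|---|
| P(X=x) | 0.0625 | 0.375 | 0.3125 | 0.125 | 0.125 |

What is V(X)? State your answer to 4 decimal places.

2.1836

E[X] = (3)(0.0625) + (5)(0.375) + (6)(0.3125) + (7)(0.125) + (9)(0.125) = 5.9375
E[X²] = (3)²(0.0625) + (5)²(0.375) + (6)²(0.3125) + (7)²(0.125) + (9)²(0.125) = 37.4375
V(X) = E[X²] − (E[X])² = 37.4375 − (5.9375)² = 2.18359375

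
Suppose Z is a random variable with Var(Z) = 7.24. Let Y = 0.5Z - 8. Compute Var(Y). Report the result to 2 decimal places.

Var(0.5Z - 8) = (0.5)²·Var(Z) = 0.25·7.24 = 1.81

1.81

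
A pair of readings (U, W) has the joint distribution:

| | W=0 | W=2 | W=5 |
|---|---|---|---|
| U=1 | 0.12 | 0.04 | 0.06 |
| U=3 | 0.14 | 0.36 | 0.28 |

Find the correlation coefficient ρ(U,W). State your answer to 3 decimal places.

0.209

E[U] = 2.56,  E[W] = 2.5
E[UW] = 6.74
Cov(U,W) = E[UW] − E[U]E[W] = 6.74 − (2.56)(2.5) = 0.34
V(U) = 0.6864,  V(W) = 3.85
ρ = 0.34 / √(0.6864·3.85) ≈ 0.209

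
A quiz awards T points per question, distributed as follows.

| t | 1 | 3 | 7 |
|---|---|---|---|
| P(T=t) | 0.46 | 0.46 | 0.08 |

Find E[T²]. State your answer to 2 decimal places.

E[T²] = (1)²(0.46) + (3)²(0.46) + (7)²(0.08) = 8.52

8.52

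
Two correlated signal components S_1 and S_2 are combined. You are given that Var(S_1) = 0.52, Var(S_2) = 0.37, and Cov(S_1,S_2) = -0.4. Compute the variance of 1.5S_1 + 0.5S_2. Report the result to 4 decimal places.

Var(1.5S_1 + 0.5S_2) = (1.5)²·Var(S_1) + (0.5)²·Var(S_2) + 2·(1.5)·(0.5)·Cov(S_1,S_2)
= 2.25·0.52 + 0.25·0.37 + 1.5·-0.4 = 0.6625

0.6625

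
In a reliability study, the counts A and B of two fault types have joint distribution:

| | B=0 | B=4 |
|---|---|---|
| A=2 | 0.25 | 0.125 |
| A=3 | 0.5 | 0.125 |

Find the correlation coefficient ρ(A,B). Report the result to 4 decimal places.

-0.1491

E[A] = 2.625,  E[B] = 1
E[AB] = 2.5
Cov(A,B) = E[AB] − E[A]E[B] = 2.5 − (2.625)(1) = -0.125
var(A) = 0.234375,  var(B) = 3
ρ = -0.125 / √(0.234375·3) ≈ -0.1491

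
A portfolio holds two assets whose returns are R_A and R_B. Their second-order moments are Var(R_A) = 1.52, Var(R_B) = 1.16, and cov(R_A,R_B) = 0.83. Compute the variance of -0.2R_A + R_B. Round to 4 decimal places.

Var(-0.2R_A + R_B) = (-0.2)²·Var(R_A) + (1)²·Var(R_B) + 2·(-0.2)·(1)·cov(R_A,R_B)
= 0.04·1.52 + 1·1.16 + -0.4·0.83 = 0.8888

0.8888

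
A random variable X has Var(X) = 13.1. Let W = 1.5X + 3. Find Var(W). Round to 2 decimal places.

Var(1.5X + 3) = (1.5)²·Var(X) = 2.25·13.1 = 29.475

29.48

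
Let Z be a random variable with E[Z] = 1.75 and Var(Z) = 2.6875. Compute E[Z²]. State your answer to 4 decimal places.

5.7500

E[Z²] = Var(Z) + (E[Z])² = 2.6875 + (1.75)² = 5.75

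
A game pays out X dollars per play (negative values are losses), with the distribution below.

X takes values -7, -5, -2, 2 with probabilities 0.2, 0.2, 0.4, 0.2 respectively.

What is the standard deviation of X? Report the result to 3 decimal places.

E[X] = (-7)(0.2) + (-5)(0.2) + (-2)(0.4) + (2)(0.2) = -2.8
E[X²] = (-7)²(0.2) + (-5)²(0.2) + (-2)²(0.4) + (2)²(0.2) = 17.2
Var(X) = E[X²] − (E[X])² = 17.2 − (-2.8)² = 9.36
SD(X) = √9.36 ≈ 3.059

3.059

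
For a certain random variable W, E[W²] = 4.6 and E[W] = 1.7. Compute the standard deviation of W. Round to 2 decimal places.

var(W) = 4.6 − (1.7)² = 1.71
SD(W) = √1.71 ≈ 1.31

1.31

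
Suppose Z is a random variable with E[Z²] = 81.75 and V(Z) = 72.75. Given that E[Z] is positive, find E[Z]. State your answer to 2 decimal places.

(E[Z])² = E[Z²] − V(Z) = 81.75 − 72.75 = 9
E[Z] = √9 = 3

3.00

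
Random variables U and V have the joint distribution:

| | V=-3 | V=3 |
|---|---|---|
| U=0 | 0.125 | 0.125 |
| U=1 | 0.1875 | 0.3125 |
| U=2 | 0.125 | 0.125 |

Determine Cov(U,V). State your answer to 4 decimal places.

E[U] = 1,  E[V] = 0.375
E[UV] = 0.375
Cov(U,V) = E[UV] − E[U]E[V] = 0.375 − (1)(0.375) = 0

0.0000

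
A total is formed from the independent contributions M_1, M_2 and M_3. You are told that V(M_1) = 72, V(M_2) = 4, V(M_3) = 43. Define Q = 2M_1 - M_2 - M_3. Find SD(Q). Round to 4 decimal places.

By independence, V(Q) = (2)²V(M_1) + (-1)²V(M_2) + (-1)²V(M_3)
= (2)²·72 + (-1)²·4 + (-1)²·43 = 335
SD(Q) = √335 ≈ 18.3030

18.3030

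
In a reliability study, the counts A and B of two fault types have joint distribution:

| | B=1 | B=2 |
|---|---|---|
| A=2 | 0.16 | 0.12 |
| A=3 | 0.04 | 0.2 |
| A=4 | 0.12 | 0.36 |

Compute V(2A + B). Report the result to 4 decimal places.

3.5136

E[A] = 3.2,  E[B] = 1.68,  E[AB] = 5.48
V(A) = 10.96 − (3.2)² = 0.72;  V(B) = 3.04 − (1.68)² = 0.2176
cov(A,B) = 5.48 − (3.2)(1.68) = 0.104
V(2A + B) = (2)²·0.72 + (1)²·0.2176 + 2·(2)·(1)·0.104 = 3.5136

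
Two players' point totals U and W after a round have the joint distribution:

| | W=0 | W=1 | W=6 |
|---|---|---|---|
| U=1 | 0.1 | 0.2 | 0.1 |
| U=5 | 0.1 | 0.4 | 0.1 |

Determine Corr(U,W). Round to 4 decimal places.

-0.0765

E[U] = 3.4,  E[W] = 1.8
E[UW] = 5.8
cov(U,W) = E[UW] − E[U]E[W] = 5.8 − (3.4)(1.8) = -0.32
var(U) = 3.84,  var(W) = 4.56
ρ = -0.32 / √(3.84·4.56) ≈ -0.0765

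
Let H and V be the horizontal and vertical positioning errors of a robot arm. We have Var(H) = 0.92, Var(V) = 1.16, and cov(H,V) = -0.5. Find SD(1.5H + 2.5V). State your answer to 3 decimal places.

2.360

Var(1.5H + 2.5V) = (1.5)²·Var(H) + (2.5)²·Var(V) + 2·(1.5)·(2.5)·cov(H,V)
= 2.25·0.92 + 6.25·1.16 + 7.5·-0.5 = 5.57
SD(1.5H + 2.5V) = √5.57 ≈ 2.360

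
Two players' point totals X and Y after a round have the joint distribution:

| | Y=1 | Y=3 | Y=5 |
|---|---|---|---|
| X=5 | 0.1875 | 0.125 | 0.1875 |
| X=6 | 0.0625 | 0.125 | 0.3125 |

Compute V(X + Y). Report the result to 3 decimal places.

3.500

E[X] = 5.5,  E[Y] = 3.5,  E[XY] = 19.5
V(X) = 30.5 − (5.5)² = 0.25;  V(Y) = 15 − (3.5)² = 2.75
Cov(X,Y) = 19.5 − (5.5)(3.5) = 0.25
V(X + Y) = (1)²·0.25 + (1)²·2.75 + 2·(1)·(1)·0.25 = 3.5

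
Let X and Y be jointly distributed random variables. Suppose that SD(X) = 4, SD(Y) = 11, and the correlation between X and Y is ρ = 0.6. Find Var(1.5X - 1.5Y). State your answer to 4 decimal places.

189.4500

Var(X) = (4)² = 16;  Var(Y) = (11)² = 121
cov(X,Y) = ρ·SD(X)·SD(Y) = 0.6·4·11 = 26.4
Var(1.5X - 1.5Y) = (1.5)²·Var(X) + (-1.5)²·Var(Y) + 2·(1.5)·(-1.5)·cov(X,Y)
= 2.25·16 + 2.25·121 + -4.5·26.4 = 189.45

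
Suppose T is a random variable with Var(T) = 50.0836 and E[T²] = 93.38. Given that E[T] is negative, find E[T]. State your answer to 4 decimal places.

-6.5800

(E[T])² = E[T²] − Var(T) = 93.38 − 50.0836 = 43.2964
E[T] = −√43.2964 = -6.58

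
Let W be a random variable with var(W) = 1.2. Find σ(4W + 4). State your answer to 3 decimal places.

4.382

var(4W + 4) = (4)²·1.2 = 19.2
σ(4W + 4) = √19.2 ≈ 4.382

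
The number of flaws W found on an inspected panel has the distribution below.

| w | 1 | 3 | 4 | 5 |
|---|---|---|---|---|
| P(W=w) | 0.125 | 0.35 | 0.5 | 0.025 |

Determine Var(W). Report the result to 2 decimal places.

E[W] = (1)(0.125) + (3)(0.35) + (4)(0.5) + (5)(0.025) = 3.3
E[W²] = (1)²(0.125) + (3)²(0.35) + (4)²(0.5) + (5)²(0.025) = 11.9
Var(W) = E[W²] − (E[W])² = 11.9 − (3.3)² = 1.01

1.01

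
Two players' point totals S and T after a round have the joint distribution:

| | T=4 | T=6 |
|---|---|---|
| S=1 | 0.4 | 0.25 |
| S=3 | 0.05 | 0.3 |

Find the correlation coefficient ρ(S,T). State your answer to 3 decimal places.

0.453

E[S] = 1.7,  E[T] = 5.1
E[ST] = 9.1
cov(S,T) = E[ST] − E[S]E[T] = 9.1 − (1.7)(5.1) = 0.43
V(S) = 0.91,  V(T) = 0.99
ρ = 0.43 / √(0.91·0.99) ≈ 0.453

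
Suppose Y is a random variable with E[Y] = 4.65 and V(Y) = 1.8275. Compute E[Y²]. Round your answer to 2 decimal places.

23.45

E[Y²] = V(Y) + (E[Y])² = 1.8275 + (4.65)² = 23.45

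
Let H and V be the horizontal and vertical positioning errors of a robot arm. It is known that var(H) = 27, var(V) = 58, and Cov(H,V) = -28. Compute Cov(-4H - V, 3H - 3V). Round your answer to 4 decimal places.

-402.0000

Cov(-4H - V, 3H - 3V) = (-4)(3)var(H) + (-1)(-3)var(V) + [(-4)(-3) + (-1)(3)]Cov(H,V)
= -12·27 + 3·58 + 9·-28 = -402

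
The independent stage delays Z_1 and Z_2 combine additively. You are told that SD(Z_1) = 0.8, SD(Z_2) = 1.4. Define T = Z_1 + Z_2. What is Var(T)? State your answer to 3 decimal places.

2.600

Var(Z_1) = 0.64, Var(Z_2) = 1.96
By independence, Var(T) = (1)²Var(Z_1) + (1)²Var(Z_2)
= (1)²·0.64 + (1)²·1.96 = 2.6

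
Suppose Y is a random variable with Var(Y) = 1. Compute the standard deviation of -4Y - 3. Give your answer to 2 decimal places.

Var(-4Y - 3) = (-4)²·1 = 16
σ(-4Y - 3) = √16 ≈ 4.00

4.00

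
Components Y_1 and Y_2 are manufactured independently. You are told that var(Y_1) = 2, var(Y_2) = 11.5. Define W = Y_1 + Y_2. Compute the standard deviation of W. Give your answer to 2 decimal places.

By independence, var(W) = (1)²var(Y_1) + (1)²var(Y_2)
= (1)²·2 + (1)²·11.5 = 13.5
SD(W) = √13.5 ≈ 3.67

3.67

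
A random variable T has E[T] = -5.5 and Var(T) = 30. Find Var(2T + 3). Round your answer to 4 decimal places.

120.0000

Var(2T + 3) = (2)²·Var(T) = 4·30 = 120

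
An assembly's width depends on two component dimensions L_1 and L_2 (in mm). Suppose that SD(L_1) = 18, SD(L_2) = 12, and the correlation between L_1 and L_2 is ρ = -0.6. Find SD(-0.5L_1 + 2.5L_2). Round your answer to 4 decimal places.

V(L_1) = (18)² = 324;  V(L_2) = (12)² = 144
Cov(L_1,L_2) = ρ·SD(L_1)·SD(L_2) = -0.6·18·12 = -129.6
V(-0.5L_1 + 2.5L_2) = (-0.5)²·V(L_1) + (2.5)²·V(L_2) + 2·(-0.5)·(2.5)·Cov(L_1,L_2)
= 0.25·324 + 6.25·144 + -2.5·-129.6 = 1305
SD(-0.5L_1 + 2.5L_2) = √1305 ≈ 36.1248

36.1248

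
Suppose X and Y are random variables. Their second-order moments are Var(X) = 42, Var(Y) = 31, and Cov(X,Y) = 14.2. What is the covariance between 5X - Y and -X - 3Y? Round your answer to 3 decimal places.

Cov(5X - Y, -X - 3Y) = (5)(-1)Var(X) + (-1)(-3)Var(Y) + [(5)(-3) + (-1)(-1)]Cov(X,Y)
= -5·42 + 3·31 + -14·14.2 = -315.8

-315.800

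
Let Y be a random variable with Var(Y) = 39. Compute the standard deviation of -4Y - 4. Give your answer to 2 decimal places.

24.98

Var(-4Y - 4) = (-4)²·39 = 624
σ(-4Y - 4) = √624 ≈ 24.98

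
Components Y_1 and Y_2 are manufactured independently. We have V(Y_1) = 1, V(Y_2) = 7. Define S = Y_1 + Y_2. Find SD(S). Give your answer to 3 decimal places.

By independence, V(S) = (1)²V(Y_1) + (1)²V(Y_2)
= (1)²·1 + (1)²·7 = 8
SD(S) = √8 ≈ 2.828

2.828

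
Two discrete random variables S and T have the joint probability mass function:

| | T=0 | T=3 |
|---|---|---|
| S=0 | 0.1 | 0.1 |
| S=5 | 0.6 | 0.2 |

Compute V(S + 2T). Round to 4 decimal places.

9.1600

E[S] = 4,  E[T] = 0.9,  E[ST] = 3
V(S) = 20 − (4)² = 4;  V(T) = 2.7 − (0.9)² = 1.89
Cov(S,T) = 3 − (4)(0.9) = -0.6
V(S + 2T) = (1)²·4 + (2)²·1.89 + 2·(1)·(2)·-0.6 = 9.16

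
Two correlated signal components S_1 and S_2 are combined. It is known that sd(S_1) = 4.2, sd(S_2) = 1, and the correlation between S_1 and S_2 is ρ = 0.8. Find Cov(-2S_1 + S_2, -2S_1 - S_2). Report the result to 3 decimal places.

69.560

var(S_1) = (4.2)² = 17.64;  var(S_2) = (1)² = 1
Cov(S_1,S_2) = ρ·sd(S_1)·sd(S_2) = 0.8·4.2·1 = 3.36
Cov(-2S_1 + S_2, -2S_1 - S_2) = (-2)(-2)var(S_1) + (1)(-1)var(S_2) + [(-2)(-1) + (1)(-2)]Cov(S_1,S_2)
= 4·17.64 + -1·1 + 0·3.36 = 69.56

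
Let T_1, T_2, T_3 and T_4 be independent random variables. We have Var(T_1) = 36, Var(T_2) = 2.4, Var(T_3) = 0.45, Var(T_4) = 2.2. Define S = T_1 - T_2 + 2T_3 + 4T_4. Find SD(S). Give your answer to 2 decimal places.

8.68

By independence, Var(S) = (1)²Var(T_1) + (-1)²Var(T_2) + (2)²Var(T_3) + (4)²Var(T_4)
= (1)²·36 + (-1)²·2.4 + (2)²·0.45 + (4)²·2.2 = 75.4
SD(S) = √75.4 ≈ 8.68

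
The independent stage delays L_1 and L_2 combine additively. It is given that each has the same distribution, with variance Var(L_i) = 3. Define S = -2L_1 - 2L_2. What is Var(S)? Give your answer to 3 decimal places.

24.000

By independence, Var(S) = (-2)²Var(L_1) + (-2)²Var(L_2)
= (-2)²·3 + (-2)²·3 = 24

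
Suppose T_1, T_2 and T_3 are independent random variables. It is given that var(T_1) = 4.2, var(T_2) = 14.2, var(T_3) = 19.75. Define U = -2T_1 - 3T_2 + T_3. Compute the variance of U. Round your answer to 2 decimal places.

By independence, var(U) = (-2)²var(T_1) + (-3)²var(T_2) + (1)²var(T_3)
= (-2)²·4.2 + (-3)²·14.2 + (1)²·19.75 = 164.35

164.35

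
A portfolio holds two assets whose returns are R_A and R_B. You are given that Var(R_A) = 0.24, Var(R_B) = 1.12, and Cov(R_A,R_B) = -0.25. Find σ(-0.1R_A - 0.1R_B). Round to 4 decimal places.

0.0927

Var(-0.1R_A - 0.1R_B) = (-0.1)²·Var(R_A) + (-0.1)²·Var(R_B) + 2·(-0.1)·(-0.1)·Cov(R_A,R_B)
= 0.01·0.24 + 0.01·1.12 + 0.02·-0.25 = 0.0086
σ(-0.1R_A - 0.1R_B) = √0.0086 ≈ 0.0927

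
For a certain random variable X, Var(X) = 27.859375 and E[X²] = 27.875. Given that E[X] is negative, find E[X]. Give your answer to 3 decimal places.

-0.125

(E[X])² = E[X²] − Var(X) = 27.875 − 27.859375 = 0.015625
E[X] = −√0.015625 = -0.125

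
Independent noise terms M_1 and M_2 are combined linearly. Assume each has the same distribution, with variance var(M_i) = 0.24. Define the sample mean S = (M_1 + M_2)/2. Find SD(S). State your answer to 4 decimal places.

0.3464

By independence, var(S) = (0.5)²var(M_1) + (0.5)²var(M_2)
= (0.5)²·0.24 + (0.5)²·0.24 = 0.12
SD(S) = √0.12 ≈ 0.3464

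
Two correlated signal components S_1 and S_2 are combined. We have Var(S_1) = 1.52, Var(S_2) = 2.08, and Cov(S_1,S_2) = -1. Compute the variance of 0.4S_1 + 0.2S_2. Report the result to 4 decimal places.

Var(0.4S_1 + 0.2S_2) = (0.4)²·Var(S_1) + (0.2)²·Var(S_2) + 2·(0.4)·(0.2)·Cov(S_1,S_2)
= 0.16·1.52 + 0.04·2.08 + 0.16·-1 = 0.1664

0.1664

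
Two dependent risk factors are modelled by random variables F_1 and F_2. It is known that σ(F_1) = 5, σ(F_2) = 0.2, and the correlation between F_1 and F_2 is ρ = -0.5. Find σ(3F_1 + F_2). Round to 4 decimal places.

14.9010

V(F_1) = (5)² = 25;  V(F_2) = (0.2)² = 0.04
Cov(F_1,F_2) = ρ·σ(F_1)·σ(F_2) = -0.5·5·0.2 = -0.5
V(3F_1 + F_2) = (3)²·V(F_1) + (1)²·V(F_2) + 2·(3)·(1)·Cov(F_1,F_2)
= 9·25 + 1·0.04 + 6·-0.5 = 222.04
σ(3F_1 + F_2) = √222.04 ≈ 14.9010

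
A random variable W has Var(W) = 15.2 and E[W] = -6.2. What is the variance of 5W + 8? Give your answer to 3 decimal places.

380.000

Var(5W + 8) = (5)²·Var(W) = 25·15.2 = 380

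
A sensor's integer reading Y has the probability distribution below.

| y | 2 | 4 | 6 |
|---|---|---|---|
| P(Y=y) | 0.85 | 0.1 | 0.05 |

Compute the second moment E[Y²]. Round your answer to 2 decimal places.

6.80

E[Y²] = (2)²(0.85) + (4)²(0.1) + (6)²(0.05) = 6.8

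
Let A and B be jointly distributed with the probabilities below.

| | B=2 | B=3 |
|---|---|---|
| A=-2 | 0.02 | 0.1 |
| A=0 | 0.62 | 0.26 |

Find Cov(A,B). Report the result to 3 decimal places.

-0.114

E[A] = -0.24,  E[B] = 2.36
E[AB] = -0.68
Cov(A,B) = E[AB] − E[A]E[B] = -0.68 − (-0.24)(2.36) = -0.1136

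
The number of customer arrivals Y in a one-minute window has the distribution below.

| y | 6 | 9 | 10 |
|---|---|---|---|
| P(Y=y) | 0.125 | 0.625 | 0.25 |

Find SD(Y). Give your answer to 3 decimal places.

E[Y] = (6)(0.125) + (9)(0.625) + (10)(0.25) = 8.875
E[Y²] = (6)²(0.125) + (9)²(0.625) + (10)²(0.25) = 80.125
Var(Y) = E[Y²] − (E[Y])² = 80.125 − (8.875)² = 1.359375
SD(Y) = √1.359375 ≈ 1.166

1.166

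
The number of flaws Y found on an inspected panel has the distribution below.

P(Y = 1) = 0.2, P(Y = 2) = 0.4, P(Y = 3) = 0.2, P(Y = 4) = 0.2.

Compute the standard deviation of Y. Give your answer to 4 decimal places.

1.0198

E[Y] = (1)(0.2) + (2)(0.4) + (3)(0.2) + (4)(0.2) = 2.4
E[Y²] = (1)²(0.2) + (2)²(0.4) + (3)²(0.2) + (4)²(0.2) = 6.8
V(Y) = E[Y²] − (E[Y])² = 6.8 − (2.4)² = 1.04
SD(Y) = √1.04 ≈ 1.0198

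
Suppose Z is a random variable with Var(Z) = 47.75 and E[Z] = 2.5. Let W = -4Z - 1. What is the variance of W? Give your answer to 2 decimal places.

Var(-4Z - 1) = (-4)²·Var(Z) = 16·47.75 = 764

764.00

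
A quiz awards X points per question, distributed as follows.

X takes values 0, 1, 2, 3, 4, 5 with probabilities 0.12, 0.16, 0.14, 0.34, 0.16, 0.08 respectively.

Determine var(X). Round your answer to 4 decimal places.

E[X] = (0)(0.12) + (1)(0.16) + (2)(0.14) + (3)(0.34) + (4)(0.16) + (5)(0.08) = 2.5
E[X²] = (0)²(0.12) + (1)²(0.16) + (2)²(0.14) + (3)²(0.34) + (4)²(0.16) + (5)²(0.08) = 8.34
var(X) = E[X²] − (E[X])² = 8.34 − (2.5)² = 2.09

2.0900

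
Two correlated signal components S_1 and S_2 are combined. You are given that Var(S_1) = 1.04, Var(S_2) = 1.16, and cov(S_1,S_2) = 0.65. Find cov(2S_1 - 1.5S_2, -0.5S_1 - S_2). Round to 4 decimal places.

cov(2S_1 - 1.5S_2, -0.5S_1 - S_2) = (2)(-0.5)Var(S_1) + (-1.5)(-1)Var(S_2) + [(2)(-1) + (-1.5)(-0.5)]cov(S_1,S_2)
= -1·1.04 + 1.5·1.16 + -1.25·0.65 = -0.1125

-0.1125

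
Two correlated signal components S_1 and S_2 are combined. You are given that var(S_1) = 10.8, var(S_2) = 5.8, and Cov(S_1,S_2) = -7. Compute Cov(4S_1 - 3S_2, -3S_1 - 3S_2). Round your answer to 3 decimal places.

Cov(4S_1 - 3S_2, -3S_1 - 3S_2) = (4)(-3)var(S_1) + (-3)(-3)var(S_2) + [(4)(-3) + (-3)(-3)]Cov(S_1,S_2)
= -12·10.8 + 9·5.8 + -3·-7 = -56.4

-56.400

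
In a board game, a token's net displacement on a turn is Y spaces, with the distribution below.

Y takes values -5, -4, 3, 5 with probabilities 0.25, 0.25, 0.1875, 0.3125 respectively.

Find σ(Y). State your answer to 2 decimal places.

4.44

E[Y] = (-5)(0.25) + (-4)(0.25) + (3)(0.1875) + (5)(0.3125) = -0.125
E[Y²] = (-5)²(0.25) + (-4)²(0.25) + (3)²(0.1875) + (5)²(0.3125) = 19.75
var(Y) = E[Y²] − (E[Y])² = 19.75 − (-0.125)² = 19.734375
σ(Y) = √19.734375 ≈ 4.44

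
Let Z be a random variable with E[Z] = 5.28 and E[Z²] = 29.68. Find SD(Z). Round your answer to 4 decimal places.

var(Z) = 29.68 − (5.28)² = 1.8016
SD(Z) = √1.8016 ≈ 1.3422

1.3422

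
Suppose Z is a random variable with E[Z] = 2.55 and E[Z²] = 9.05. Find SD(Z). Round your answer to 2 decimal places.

var(Z) = 9.05 − (2.55)² = 2.5475
SD(Z) = √2.5475 ≈ 1.60

1.60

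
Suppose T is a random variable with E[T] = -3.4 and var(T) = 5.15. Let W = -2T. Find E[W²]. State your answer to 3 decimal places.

E[-2T] = -2·-3.4 = 6.8
var(-2T) = (-2)²·5.15 = 20.6
E[W²] = var(W) + (E[W])² = 20.6 + (6.8)² = 66.84

66.840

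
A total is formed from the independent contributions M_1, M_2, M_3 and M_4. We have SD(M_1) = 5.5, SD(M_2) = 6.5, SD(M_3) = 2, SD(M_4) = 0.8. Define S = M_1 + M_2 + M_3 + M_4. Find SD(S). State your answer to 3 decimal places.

V(M_1) = 30.25, V(M_2) = 42.25, V(M_3) = 4, V(M_4) = 0.64
By independence, V(S) = (1)²V(M_1) + (1)²V(M_2) + (1)²V(M_3) + (1)²V(M_4)
= (1)²·30.25 + (1)²·42.25 + (1)²·4 + (1)²·0.64 = 77.14
SD(S) = √77.14 ≈ 8.783

8.783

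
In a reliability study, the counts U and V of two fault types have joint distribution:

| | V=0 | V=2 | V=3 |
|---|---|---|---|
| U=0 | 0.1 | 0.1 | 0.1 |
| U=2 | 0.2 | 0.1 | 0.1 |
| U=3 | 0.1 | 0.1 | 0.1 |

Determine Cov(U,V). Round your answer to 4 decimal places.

-0.0500

E[U] = 1.7,  E[V] = 1.5
E[UV] = 2.5
Cov(U,V) = E[UV] − E[U]E[V] = 2.5 − (1.7)(1.5) = -0.05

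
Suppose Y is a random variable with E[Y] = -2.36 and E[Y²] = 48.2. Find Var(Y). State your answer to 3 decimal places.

Var(Y) = 48.2 − (-2.36)² = 42.6304

42.630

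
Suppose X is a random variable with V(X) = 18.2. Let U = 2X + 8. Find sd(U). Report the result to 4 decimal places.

8.5323

V(2X + 8) = (2)²·18.2 = 72.8
sd(U) = √72.8 ≈ 8.5323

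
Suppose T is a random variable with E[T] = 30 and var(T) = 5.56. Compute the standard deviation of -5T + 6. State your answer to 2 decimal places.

var(-5T + 6) = (-5)²·5.56 = 139
σ(-5T + 6) = √139 ≈ 11.79

11.79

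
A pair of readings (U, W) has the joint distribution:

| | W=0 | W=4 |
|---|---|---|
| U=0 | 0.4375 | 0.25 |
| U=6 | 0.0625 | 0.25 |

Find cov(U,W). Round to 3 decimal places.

2.250

E[U] = 1.875,  E[W] = 2
E[UW] = 6
cov(U,W) = E[UW] − E[U]E[W] = 6 − (1.875)(2) = 2.25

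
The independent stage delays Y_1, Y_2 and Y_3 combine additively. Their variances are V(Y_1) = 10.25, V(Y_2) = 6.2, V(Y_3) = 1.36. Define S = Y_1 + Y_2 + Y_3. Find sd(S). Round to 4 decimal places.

By independence, V(S) = (1)²V(Y_1) + (1)²V(Y_2) + (1)²V(Y_3)
= (1)²·10.25 + (1)²·6.2 + (1)²·1.36 = 17.81
sd(S) = √17.81 ≈ 4.2202

4.2202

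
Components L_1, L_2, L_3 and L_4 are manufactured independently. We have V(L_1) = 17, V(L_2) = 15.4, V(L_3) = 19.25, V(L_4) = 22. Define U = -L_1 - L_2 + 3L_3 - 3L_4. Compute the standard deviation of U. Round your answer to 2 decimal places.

By independence, V(U) = (-1)²V(L_1) + (-1)²V(L_2) + (3)²V(L_3) + (-3)²V(L_4)
= (-1)²·17 + (-1)²·15.4 + (3)²·19.25 + (-3)²·22 = 403.65
σ(U) = √403.65 ≈ 20.09

20.09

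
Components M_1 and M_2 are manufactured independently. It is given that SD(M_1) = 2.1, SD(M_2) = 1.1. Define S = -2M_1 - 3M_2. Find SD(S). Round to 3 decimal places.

5.341

V(M_1) = 4.41, V(M_2) = 1.21
By independence, V(S) = (-2)²V(M_1) + (-3)²V(M_2)
= (-2)²·4.41 + (-3)²·1.21 = 28.53
SD(S) = √28.53 ≈ 5.341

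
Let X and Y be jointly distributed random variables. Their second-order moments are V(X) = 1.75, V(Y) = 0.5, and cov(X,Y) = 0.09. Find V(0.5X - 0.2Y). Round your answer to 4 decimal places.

V(0.5X - 0.2Y) = (0.5)²·V(X) + (-0.2)²·V(Y) + 2·(0.5)·(-0.2)·cov(X,Y)
= 0.25·1.75 + 0.04·0.5 + -0.2·0.09 = 0.4395

0.4395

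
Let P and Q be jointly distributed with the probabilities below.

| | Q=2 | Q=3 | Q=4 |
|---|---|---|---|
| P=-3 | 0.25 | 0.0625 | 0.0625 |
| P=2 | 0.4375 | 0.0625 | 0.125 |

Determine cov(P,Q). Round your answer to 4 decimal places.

0.0000

E[P] = 0.125,  E[Q] = 2.5
E[PQ] = 0.3125
cov(P,Q) = E[PQ] − E[P]E[Q] = 0.3125 − (0.125)(2.5) = 0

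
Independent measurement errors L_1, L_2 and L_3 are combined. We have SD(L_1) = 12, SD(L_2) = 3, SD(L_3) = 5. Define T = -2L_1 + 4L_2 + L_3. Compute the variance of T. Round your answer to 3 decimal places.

745.000

Var(L_1) = 144, Var(L_2) = 9, Var(L_3) = 25
By independence, Var(T) = (-2)²Var(L_1) + (4)²Var(L_2) + (1)²Var(L_3)
= (-2)²·144 + (4)²·9 + (1)²·25 = 745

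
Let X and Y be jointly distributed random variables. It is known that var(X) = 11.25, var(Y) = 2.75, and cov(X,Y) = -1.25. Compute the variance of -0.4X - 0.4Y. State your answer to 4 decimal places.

var(-0.4X - 0.4Y) = (-0.4)²·var(X) + (-0.4)²·var(Y) + 2·(-0.4)·(-0.4)·cov(X,Y)
= 0.16·11.25 + 0.16·2.75 + 0.32·-1.25 = 1.84

1.8400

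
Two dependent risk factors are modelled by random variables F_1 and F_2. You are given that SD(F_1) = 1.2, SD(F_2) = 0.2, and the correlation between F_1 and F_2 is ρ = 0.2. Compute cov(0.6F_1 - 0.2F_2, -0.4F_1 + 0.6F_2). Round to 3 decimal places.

Var(F_1) = (1.2)² = 1.44;  Var(F_2) = (0.2)² = 0.04
cov(F_1,F_2) = ρ·SD(F_1)·SD(F_2) = 0.2·1.2·0.2 = 0.048
cov(0.6F_1 - 0.2F_2, -0.4F_1 + 0.6F_2) = (0.6)(-0.4)Var(F_1) + (-0.2)(0.6)Var(F_2) + [(0.6)(0.6) + (-0.2)(-0.4)]cov(F_1,F_2)
= -0.24·1.44 + -0.12·0.04 + 0.44·0.048 = -0.32928

-0.329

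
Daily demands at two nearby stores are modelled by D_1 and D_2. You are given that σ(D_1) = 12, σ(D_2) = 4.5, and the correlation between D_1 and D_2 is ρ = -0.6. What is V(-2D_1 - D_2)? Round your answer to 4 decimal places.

V(D_1) = (12)² = 144;  V(D_2) = (4.5)² = 20.25
Cov(D_1,D_2) = ρ·σ(D_1)·σ(D_2) = -0.6·12·4.5 = -32.4
V(-2D_1 - D_2) = (-2)²·V(D_1) + (-1)²·V(D_2) + 2·(-2)·(-1)·Cov(D_1,D_2)
= 4·144 + 1·20.25 + 4·-32.4 = 466.65

466.6500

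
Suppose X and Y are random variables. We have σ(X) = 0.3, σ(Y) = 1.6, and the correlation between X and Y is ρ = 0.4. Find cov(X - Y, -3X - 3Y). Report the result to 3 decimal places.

var(X) = (0.3)² = 0.09;  var(Y) = (1.6)² = 2.56
cov(X,Y) = ρ·σ(X)·σ(Y) = 0.4·0.3·1.6 = 0.192
cov(X - Y, -3X - 3Y) = (1)(-3)var(X) + (-1)(-3)var(Y) + [(1)(-3) + (-1)(-3)]cov(X,Y)
= -3·0.09 + 3·2.56 + 0·0.192 = 7.41

7.410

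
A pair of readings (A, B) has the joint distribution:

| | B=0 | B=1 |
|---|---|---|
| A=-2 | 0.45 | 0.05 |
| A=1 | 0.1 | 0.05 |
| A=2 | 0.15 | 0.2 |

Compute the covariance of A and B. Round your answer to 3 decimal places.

0.395

E[A] = -0.15,  E[B] = 0.3
E[AB] = 0.35
Cov(A,B) = E[AB] − E[A]E[B] = 0.35 − (-0.15)(0.3) = 0.395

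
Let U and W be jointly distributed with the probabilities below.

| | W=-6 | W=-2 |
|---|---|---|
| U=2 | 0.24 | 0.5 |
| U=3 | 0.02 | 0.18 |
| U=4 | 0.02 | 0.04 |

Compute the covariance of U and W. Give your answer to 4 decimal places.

E[U] = 2.32,  E[W] = -3.12
E[UW] = -7.12
Cov(U,W) = E[UW] − E[U]E[W] = -7.12 − (2.32)(-3.12) = 0.1184

0.1184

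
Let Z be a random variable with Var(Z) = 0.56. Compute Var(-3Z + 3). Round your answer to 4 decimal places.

Var(-3Z + 3) = (-3)²·Var(Z) = 9·0.56 = 5.04

5.0400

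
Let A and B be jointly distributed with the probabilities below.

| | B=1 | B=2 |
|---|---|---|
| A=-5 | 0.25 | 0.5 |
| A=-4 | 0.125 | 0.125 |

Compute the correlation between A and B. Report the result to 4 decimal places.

E[A] = -4.75,  E[B] = 1.625
E[AB] = -7.75
Cov(A,B) = E[AB] − E[A]E[B] = -7.75 − (-4.75)(1.625) = -0.03125
Var(A) = 0.1875,  Var(B) = 0.234375
ρ = -0.03125 / √(0.1875·0.234375) ≈ -0.1491

-0.1491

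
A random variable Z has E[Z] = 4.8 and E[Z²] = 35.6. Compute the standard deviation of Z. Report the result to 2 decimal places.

Var(Z) = 35.6 − (4.8)² = 12.56
SD(Z) = √12.56 ≈ 3.54

3.54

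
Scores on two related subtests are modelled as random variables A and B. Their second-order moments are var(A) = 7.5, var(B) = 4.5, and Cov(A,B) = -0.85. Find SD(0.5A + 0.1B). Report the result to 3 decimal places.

1.355

var(0.5A + 0.1B) = (0.5)²·var(A) + (0.1)²·var(B) + 2·(0.5)·(0.1)·Cov(A,B)
= 0.25·7.5 + 0.01·4.5 + 0.1·-0.85 = 1.835
SD(0.5A + 0.1B) = √1.835 ≈ 1.355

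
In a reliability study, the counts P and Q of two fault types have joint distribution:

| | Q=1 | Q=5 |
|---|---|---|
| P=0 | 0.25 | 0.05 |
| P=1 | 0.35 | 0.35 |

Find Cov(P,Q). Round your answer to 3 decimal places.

E[P] = 0.7,  E[Q] = 2.6
E[PQ] = 2.1
Cov(P,Q) = E[PQ] − E[P]E[Q] = 2.1 − (0.7)(2.6) = 0.28

0.280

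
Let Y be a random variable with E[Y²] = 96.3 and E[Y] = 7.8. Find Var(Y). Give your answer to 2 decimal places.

Var(Y) = 96.3 − (7.8)² = 35.46

35.46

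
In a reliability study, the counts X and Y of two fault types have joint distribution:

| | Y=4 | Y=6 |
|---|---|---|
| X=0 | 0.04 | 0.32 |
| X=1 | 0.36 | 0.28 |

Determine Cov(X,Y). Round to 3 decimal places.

E[X] = 0.64,  E[Y] = 5.2
E[XY] = 3.12
Cov(X,Y) = E[XY] − E[X]E[Y] = 3.12 − (0.64)(5.2) = -0.208

-0.208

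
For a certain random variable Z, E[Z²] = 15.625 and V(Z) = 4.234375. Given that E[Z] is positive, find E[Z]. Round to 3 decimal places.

(E[Z])² = E[Z²] − V(Z) = 15.625 − 4.234375 = 11.390625
E[Z] = √11.390625 = 3.375

3.375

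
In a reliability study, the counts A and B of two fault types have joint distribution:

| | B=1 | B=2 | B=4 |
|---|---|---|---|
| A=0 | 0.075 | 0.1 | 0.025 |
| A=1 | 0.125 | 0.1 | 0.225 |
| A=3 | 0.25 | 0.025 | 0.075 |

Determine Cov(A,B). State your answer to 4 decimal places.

-0.2750

E[A] = 1.5,  E[B] = 2.2
E[AB] = 3.025
Cov(A,B) = E[AB] − E[A]E[B] = 3.025 − (1.5)(2.2) = -0.275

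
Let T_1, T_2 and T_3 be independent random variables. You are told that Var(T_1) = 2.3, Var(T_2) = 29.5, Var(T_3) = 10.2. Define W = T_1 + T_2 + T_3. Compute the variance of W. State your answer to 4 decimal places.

By independence, Var(W) = (1)²Var(T_1) + (1)²Var(T_2) + (1)²Var(T_3)
= (1)²·2.3 + (1)²·29.5 + (1)²·10.2 = 42

42.0000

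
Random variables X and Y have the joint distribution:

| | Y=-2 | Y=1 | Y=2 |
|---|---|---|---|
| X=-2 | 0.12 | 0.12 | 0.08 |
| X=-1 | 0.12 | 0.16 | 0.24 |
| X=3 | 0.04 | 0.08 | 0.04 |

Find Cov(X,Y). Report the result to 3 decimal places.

E[X] = -0.68,  E[Y] = 0.52
E[XY] = -0.24
Cov(X,Y) = E[XY] − E[X]E[Y] = -0.24 − (-0.68)(0.52) = 0.1136

0.114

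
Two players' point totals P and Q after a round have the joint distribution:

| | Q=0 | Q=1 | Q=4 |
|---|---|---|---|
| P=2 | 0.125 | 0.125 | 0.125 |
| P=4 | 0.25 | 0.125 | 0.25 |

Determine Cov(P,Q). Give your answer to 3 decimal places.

E[P] = 3.25,  E[Q] = 1.75
E[PQ] = 5.75
Cov(P,Q) = E[PQ] − E[P]E[Q] = 5.75 − (3.25)(1.75) = 0.0625

0.063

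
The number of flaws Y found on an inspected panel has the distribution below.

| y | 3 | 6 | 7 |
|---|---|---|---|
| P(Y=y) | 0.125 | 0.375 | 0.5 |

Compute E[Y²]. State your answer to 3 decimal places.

E[Y²] = (3)²(0.125) + (6)²(0.375) + (7)²(0.5) = 39.125

39.125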